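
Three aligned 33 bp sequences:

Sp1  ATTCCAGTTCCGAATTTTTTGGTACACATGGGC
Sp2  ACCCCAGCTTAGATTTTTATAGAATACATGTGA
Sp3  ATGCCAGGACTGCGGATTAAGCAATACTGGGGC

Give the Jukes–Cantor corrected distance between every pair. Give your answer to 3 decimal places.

d(Sp1,Sp2) = 0.497, d(Sp1,Sp3) = 0.699, d(Sp2,Sp3) = 0.871

Sp1–Sp2: 12/33 sites differ → p ≈ 0.363636, d = −0.75 ln(1 − 0.484848) = 0.497470 ≈ 0.497.
Sp1–Sp3: 15/33 sites differ → p ≈ 0.454545, d = −0.75 ln(1 − 0.60606) = 0.698667 ≈ 0.699.
Sp2–Sp3: 17/33 sites differ → p ≈ 0.515152, d = −0.75 ln(1 − 0.686869) = 0.870850 ≈ 0.871.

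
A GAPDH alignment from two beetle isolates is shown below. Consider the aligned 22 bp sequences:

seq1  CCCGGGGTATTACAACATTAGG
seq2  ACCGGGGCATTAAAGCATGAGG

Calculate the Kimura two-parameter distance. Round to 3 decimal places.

0.271

Of 22 sites, 2 differences are transitions and 3 are transversions, so P = 2/22 ≈ 0.090909 and Q = 3/22 ≈ 0.136364.
Under the Kimura two-parameter model, d = −½ ln(1 − 2P − Q) − ¼ ln(1 − 2Q).
1 − 2P − Q = 0.681818, giving −½ ln(0.681818) = 0.191496.
1 − 2Q = 0.727272, giving −¼ ln(0.727272) = 0.079614.
d = 0.191496 + 0.079614 = 0.271110.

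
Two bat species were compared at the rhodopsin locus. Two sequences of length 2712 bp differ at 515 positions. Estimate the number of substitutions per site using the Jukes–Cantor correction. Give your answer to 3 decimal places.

0.219

p = 515/2712 ≈ 0.189897.
d = −(3/4) ln(1 − 4p/3) = −0.75 ln(1 − 0.253196) = −0.75 ln(0.746804)
  = −0.75 × (-0.291953) = 0.218965 substitutions/site.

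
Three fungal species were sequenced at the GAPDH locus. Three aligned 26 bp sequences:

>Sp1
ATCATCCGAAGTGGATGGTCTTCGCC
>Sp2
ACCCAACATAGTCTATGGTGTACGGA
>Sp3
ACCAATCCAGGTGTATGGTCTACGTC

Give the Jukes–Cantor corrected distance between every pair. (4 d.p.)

d(Sp1,Sp2) = 0.7166, d(Sp1,Sp3) = 0.3961, d(Sp2,Sp3) = 0.4643

Sp1–Sp2: 12/26 sites differ → p ≈ 0.461538, d = −0.75 ln(1 − 0.615384) = 0.716632 ≈ 0.7166.
Sp1–Sp3: 8/26 sites differ → p ≈ 0.307692, d = −0.75 ln(1 − 0.410256) = 0.396050 ≈ 0.3961.
Sp2–Sp3: 9/26 sites differ → p ≈ 0.346154, d = −0.75 ln(1 − 0.461539) = 0.464280 ≈ 0.4643.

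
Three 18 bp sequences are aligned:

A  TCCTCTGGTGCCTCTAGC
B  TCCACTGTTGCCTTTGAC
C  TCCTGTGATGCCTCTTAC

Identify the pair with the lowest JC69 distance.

A–B: 5/18 differ, p = 0.278, d = 0.347.
A–C: 4/18 differ, p = 0.222, d = 0.264.
B–C: 5/18 differ, p = 0.278, d = 0.347.
The smallest distance is between A and C.

A and C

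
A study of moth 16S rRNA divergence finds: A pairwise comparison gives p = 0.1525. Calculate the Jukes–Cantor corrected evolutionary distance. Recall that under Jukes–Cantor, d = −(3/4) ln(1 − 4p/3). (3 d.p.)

d = −(3/4) ln(1 − 4p/3) = −0.75 ln(1 − 0.203333) = −0.75 ln(0.796667)
  = −0.75 × (-0.227319) = 0.170489 substitutions/site.

0.170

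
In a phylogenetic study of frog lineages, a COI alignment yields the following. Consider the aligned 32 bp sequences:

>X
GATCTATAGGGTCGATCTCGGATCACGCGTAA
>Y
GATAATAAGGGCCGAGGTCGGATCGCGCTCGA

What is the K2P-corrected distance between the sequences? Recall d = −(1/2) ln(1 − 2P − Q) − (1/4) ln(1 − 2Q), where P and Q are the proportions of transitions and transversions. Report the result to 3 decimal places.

0.460

Of 32 sites, 4 differences are transitions and 7 are transversions, so P = 4/32 = 0.125 and Q = 7/32 = 0.21875.
Under the Kimura two-parameter model, d = −½ ln(1 − 2P − Q) − ¼ ln(1 − 2Q).
1 − 2P − Q = 0.53125, giving −½ ln(0.53125) = 0.316261.
1 − 2Q = 0.5625, giving −¼ ln(0.5625) = 0.143841.
d = 0.316261 + 0.143841 = 0.460102.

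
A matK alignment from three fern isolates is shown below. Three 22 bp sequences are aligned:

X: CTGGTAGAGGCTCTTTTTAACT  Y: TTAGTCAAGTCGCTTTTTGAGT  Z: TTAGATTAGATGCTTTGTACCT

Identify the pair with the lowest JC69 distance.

X–Y: 8/22 differ, p = 0.364, d = 0.497.
X–Z: 10/22 differ, p = 0.455, d = 0.699.
Y–Z: 9/22 differ, p = 0.409, d = 0.591.
The smallest distance is between X and Y.

X and Y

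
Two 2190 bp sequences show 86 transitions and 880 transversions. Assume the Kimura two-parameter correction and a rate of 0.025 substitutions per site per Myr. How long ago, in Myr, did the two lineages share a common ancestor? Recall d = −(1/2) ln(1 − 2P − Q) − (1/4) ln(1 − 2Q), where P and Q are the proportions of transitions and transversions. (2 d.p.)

14.69

P = 86/2190 ≈ 0.039269 and Q = 880/2190 ≈ 0.401826.
Under the Kimura two-parameter model, d = −½ ln(1 − 2P − Q) − ¼ ln(1 − 2Q).
1 − 2P − Q = 0.519636, giving −½ ln(0.519636) = 0.327313.
1 − 2Q = 0.196348, giving −¼ ln(0.196348) = 0.406967.
d = 0.327313 + 0.406967 = 0.734280.
Under a molecular clock d = 2μt, so t = d/(2μ) = 0.734280 / (2 × 0.025) = 14.69 Myr.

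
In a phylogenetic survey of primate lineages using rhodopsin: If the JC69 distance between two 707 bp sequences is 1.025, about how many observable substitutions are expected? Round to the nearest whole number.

Invert JC69: p = (3/4)(1 − e^(−4d/3)) = 0.75 × (1 − e^(-1.366667)) = 0.75 × (1 − 0.254955) = 0.558784.
Expected differing sites = pL ≈ 0.558784 × 707 = 395.060288 ≈ 395.

395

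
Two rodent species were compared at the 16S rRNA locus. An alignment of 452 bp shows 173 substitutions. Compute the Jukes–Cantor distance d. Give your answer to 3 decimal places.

0.536

p = 173/452 ≈ 0.382743.
d = −(3/4) ln(1 − 4p/3) = −0.75 ln(1 − 0.510324) = −0.75 ln(0.489676)
  = −0.75 × (-0.714011) = 0.535508 substitutions/site.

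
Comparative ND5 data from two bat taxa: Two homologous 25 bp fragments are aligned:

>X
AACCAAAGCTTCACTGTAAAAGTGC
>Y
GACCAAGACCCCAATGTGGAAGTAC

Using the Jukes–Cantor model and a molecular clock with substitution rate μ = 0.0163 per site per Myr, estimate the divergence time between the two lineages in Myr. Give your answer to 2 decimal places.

15.04

The sequences differ at 9 of 25 sites (1, 7, 8, 10, 11, 14, 18, 19, 24), so p = 9/25 = 0.36.
d = −(3/4) ln(1 − 4p/3) = −0.75 ln(1 − 0.48) = −0.75 ln(0.52)
  = −0.75 × (-0.653926) = 0.490445 substitutions/site.
Under a molecular clock d = 2μt, so t = d/(2μ) = 0.490445 / (2 × 0.0163) = 15.04 Myr.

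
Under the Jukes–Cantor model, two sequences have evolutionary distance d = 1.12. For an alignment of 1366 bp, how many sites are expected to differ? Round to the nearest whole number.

Invert JC69: p = (3/4)(1 − e^(−4d/3)) = 0.75 × (1 − e^(-1.493333)) = 0.75 × (1 − 0.224623) = 0.581533.
Expected differing sites = pL ≈ 0.581533 × 1366 = 794.374078 ≈ 794.

794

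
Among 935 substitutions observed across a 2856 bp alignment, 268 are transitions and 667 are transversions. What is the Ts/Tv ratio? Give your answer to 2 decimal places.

R = 268/667 = 0.401799… ≈ 0.40 (to 2 d.p.).

0.40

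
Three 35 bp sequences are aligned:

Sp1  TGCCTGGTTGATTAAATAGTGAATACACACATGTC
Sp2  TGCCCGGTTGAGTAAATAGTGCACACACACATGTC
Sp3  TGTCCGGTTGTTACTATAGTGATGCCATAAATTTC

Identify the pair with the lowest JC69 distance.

Sp1–Sp2: 4/35 differ, p = 0.114, d = 0.124.
Sp1–Sp3: 12/35 differ, p = 0.343, d = 0.458.
Sp2–Sp3: 13/35 differ, p = 0.371, d = 0.513.
The smallest distance is between Sp1 and Sp2.

Sp1 and Sp2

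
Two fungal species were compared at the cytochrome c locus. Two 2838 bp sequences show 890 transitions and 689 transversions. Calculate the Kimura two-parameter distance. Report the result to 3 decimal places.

P = 890/2838 ≈ 0.313601 and Q = 689/2838 ≈ 0.242777.
Under the Kimura two-parameter model, d = −½ ln(1 − 2P − Q) − ¼ ln(1 − 2Q).
1 − 2P − Q = 0.130021, giving −½ ln(0.130021) = 1.020030.
1 − 2Q = 0.514446, giving −¼ ln(0.514446) = 0.166166.
d = 1.020030 + 0.166166 = 1.186196.

1.186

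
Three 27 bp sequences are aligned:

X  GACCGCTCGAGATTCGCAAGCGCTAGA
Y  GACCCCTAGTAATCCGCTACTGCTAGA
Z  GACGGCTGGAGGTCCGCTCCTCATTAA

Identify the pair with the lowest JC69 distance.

X–Y: 8/27 differ, p = 0.296, d = 0.377.
X–Z: 12/27 differ, p = 0.444, d = 0.673.
Y–Z: 11/27 differ, p = 0.407, d = 0.588.
The smallest distance is between X and Y.

X and Y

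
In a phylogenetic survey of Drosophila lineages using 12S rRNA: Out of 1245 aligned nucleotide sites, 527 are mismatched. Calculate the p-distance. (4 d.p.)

0.4233

p = 527/1245 = 0.423293… ≈ 0.4233 (to 4 d.p.).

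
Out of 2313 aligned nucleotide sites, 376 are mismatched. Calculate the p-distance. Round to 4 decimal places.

p = 376/2313 = 0.162559… ≈ 0.1626 (to 4 d.p.).

0.1626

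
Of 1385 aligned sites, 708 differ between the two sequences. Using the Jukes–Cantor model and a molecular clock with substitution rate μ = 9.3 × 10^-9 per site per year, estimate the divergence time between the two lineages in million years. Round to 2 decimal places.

46.15

p = 708/1385 ≈ 0.511191.
d = −(3/4) ln(1 − 4p/3) = −0.75 ln(1 − 0.681588) = −0.75 ln(0.318412)
  = −0.75 × (-1.144409) = 0.858307 substitutions/site.
Under a molecular clock d = 2μt, so t = d/(2μ) = 0.858307 / (2 × 9.3 × 10^-9) = 46.15 million years.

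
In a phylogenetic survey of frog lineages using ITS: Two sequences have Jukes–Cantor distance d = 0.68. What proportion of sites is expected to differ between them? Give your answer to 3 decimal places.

0.447

p = (3/4)(1 − e^(−4d/3)) = 0.75 × (1 − e^(-0.906667)) = 0.75 × (1 − 0.403868) = 0.447099.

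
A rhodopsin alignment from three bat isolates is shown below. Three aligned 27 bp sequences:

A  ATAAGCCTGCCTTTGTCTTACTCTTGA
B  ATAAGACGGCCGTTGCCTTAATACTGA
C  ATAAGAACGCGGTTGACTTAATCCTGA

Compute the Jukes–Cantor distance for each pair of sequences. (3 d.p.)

A–B: 7/27 sites differ → p ≈ 0.259259, d = −0.75 ln(1 − 0.345679) = 0.318118 ≈ 0.318.
A–C: 8/27 sites differ → p ≈ 0.296296, d = −0.75 ln(1 − 0.395061) = 0.376971 ≈ 0.377.
B–C: 5/27 sites differ → p ≈ 0.185185, d = −0.75 ln(1 − 0.246913) = 0.212681 ≈ 0.213.

d(A,B) = 0.318, d(A,C) = 0.377, d(B,C) = 0.213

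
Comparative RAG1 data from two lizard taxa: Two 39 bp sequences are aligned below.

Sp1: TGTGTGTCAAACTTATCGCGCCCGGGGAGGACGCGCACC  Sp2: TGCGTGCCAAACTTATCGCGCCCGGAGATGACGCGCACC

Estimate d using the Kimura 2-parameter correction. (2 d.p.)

0.11

Of 39 sites, 3 differences are transitions and 1 are transversions, so P = 3/39 ≈ 0.076923 and Q = 1/39 ≈ 0.025641.
Under the Kimura two-parameter model, d = −½ ln(1 − 2P − Q) − ¼ ln(1 − 2Q).
1 − 2P − Q = 0.820513, giving −½ ln(0.820513) = 0.098913.
1 − 2Q = 0.948718, giving −¼ ln(0.948718) = 0.013161.
d = 0.098913 + 0.013161 = 0.112074.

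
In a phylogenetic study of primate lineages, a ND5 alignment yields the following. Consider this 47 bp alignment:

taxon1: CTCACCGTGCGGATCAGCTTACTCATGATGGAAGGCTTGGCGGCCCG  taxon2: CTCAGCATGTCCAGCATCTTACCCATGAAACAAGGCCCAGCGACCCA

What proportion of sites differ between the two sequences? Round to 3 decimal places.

0.340

The sequences differ at 16 of 47 positions.
p = 16/47 = 0.340425… ≈ 0.340 (to 3 d.p.).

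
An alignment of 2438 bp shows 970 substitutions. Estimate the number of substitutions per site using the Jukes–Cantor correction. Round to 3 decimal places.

0.567

p = 970/2438 ≈ 0.397867.
d = −(3/4) ln(1 − 4p/3) = −0.75 ln(1 − 0.530489) = −0.75 ln(0.469511)
  = −0.75 × (-0.756064) = 0.567048 substitutions/site.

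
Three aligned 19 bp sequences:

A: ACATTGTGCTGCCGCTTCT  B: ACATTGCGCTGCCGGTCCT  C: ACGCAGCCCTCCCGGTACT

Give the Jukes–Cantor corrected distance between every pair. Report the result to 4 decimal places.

d(A,B) = 0.1773, d(A,C) = 0.6181, d(B,C) = 0.4099

A–B: 3/19 sites differ → p ≈ 0.157895, d = −0.75 ln(1 − 0.210527) = 0.177292 ≈ 0.1773.
A–C: 8/19 sites differ → p ≈ 0.421053, d = −0.75 ln(1 − 0.561404) = 0.618132 ≈ 0.6181.
B–C: 6/19 sites differ → p ≈ 0.315789, d = −0.75 ln(1 − 0.421052) = 0.409907 ≈ 0.4099.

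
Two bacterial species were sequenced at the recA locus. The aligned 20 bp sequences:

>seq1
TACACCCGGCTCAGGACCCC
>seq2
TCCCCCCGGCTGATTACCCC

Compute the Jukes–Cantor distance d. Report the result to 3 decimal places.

The sequences differ at 5 of 20 sites (2, 4, 12, 14, 15), so p = 5/20 = 0.25.
d = −(3/4) ln(1 − 4p/3) = −0.75 ln(1 − 0.333333) = −0.75 ln(0.666667)
  = −0.75 × (-0.405465) = 0.304099 substitutions/site.

0.304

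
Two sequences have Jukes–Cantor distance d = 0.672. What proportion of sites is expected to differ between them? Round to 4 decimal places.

0.4439

p = (3/4)(1 − e^(−4d/3)) = 0.75 × (1 − e^(-0.896)) = 0.75 × (1 − 0.408199) = 0.443851.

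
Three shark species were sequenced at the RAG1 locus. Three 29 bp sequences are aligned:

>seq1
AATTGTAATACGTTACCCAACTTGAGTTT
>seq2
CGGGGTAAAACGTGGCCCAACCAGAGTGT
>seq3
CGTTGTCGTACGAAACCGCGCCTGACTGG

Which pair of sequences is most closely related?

seq1–seq2: 10/29 differ, p = 0.345, d = 0.462.
seq1–seq3: 13/29 differ, p = 0.448, d = 0.683.
seq2–seq3: 14/29 differ, p = 0.483, d = 0.774.
The smallest distance is between seq1 and seq2.

seq1 and seq2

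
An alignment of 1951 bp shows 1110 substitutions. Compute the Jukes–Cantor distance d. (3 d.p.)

p = 1110/1951 ≈ 0.568939.
d = −(3/4) ln(1 − 4p/3) = −0.75 ln(1 − 0.758585) = −0.75 ln(0.241415)
  = −0.75 × (-1.421238) = 1.065929 substitutions/site.

1.066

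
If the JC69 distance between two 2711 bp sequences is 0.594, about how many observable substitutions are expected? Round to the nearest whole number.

Invert JC69: p = (3/4)(1 − e^(−4d/3)) = 0.75 × (1 − e^(-0.792)) = 0.75 × (1 − 0.452938) = 0.410297.
Expected differing sites = pL ≈ 0.410297 × 2711 = 1112.315167 ≈ 1112.

1112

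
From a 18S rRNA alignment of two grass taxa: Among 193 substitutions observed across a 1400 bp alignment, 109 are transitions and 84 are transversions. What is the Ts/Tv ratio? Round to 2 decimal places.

1.30

R = 109/84 = 1.297619… ≈ 1.30 (to 2 d.p.).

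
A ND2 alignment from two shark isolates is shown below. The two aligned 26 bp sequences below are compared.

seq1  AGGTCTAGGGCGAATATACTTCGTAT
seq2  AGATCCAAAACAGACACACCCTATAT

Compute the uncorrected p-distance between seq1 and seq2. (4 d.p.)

0.5000

The sequences differ at 13 of 26 positions.
p = 13/26 = 0.5000.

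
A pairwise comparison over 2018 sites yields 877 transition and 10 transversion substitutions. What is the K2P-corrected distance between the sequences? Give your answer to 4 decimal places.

1.0388

P = 877/2018 ≈ 0.434589 and Q = 10/2018 ≈ 0.004955.
Under the Kimura two-parameter model, d = −½ ln(1 − 2P − Q) − ¼ ln(1 − 2Q).
1 − 2P − Q = 0.125867, giving −½ ln(0.125867) = 1.036265.
1 − 2Q = 0.99009, giving −¼ ln(0.99009) = 0.002490.
d = 1.036265 + 0.002490 = 1.038755.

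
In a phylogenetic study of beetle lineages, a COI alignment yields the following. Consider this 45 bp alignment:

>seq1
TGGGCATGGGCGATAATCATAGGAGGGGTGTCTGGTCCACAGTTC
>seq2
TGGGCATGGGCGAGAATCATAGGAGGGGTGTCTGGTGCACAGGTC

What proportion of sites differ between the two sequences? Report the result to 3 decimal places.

The sequences differ at 3 of 45 positions (sites 14, 37, 43).
p = 3/45 = 0.066666… ≈ 0.067 (to 3 d.p.).

0.067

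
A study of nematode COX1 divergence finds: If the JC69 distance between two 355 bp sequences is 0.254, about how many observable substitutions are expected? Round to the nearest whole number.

76

Invert JC69: p = (3/4)(1 − e^(−4d/3)) = 0.75 × (1 − e^(-0.338667)) = 0.75 × (1 − 0.712720) = 0.215460.
Expected differing sites = pL ≈ 0.215460 × 355 = 76.4883 ≈ 76.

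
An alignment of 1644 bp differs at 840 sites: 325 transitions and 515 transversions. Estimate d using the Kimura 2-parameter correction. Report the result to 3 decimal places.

P = 325/1644 ≈ 0.197689 and Q = 515/1644 ≈ 0.31326.
Under the Kimura two-parameter model, d = −½ ln(1 − 2P − Q) − ¼ ln(1 − 2Q).
1 − 2P − Q = 0.291362, giving −½ ln(0.291362) = 0.616594.
1 − 2Q = 0.37348, giving −¼ ln(0.37348) = 0.246223.
d = 0.616594 + 0.246223 = 0.862817.

0.863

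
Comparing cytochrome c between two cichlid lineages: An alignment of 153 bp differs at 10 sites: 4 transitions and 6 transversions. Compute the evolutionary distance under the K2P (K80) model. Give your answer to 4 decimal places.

0.0684

P = 4/153 ≈ 0.026144 and Q = 6/153 ≈ 0.039216.
Under the Kimura two-parameter model, d = −½ ln(1 − 2P − Q) − ¼ ln(1 − 2Q).
1 − 2P − Q = 0.908496, giving −½ ln(0.908496) = 0.047982.
1 − 2Q = 0.921568, giving −¼ ln(0.921568) = 0.020420.
d = 0.047982 + 0.020420 = 0.068402.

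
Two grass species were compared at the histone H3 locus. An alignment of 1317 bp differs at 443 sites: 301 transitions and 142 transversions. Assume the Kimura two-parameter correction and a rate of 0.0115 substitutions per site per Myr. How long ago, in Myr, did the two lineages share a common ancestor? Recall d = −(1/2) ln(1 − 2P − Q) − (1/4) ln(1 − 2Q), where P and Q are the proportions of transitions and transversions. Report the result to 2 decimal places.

20.73

P = 301/1317 ≈ 0.22855 and Q = 142/1317 ≈ 0.107821.
Under the Kimura two-parameter model, d = −½ ln(1 − 2P − Q) − ¼ ln(1 − 2Q).
1 − 2P − Q = 0.435079, giving −½ ln(0.435079) = 0.416114.
1 − 2Q = 0.784358, giving −¼ ln(0.784358) = 0.060722.
d = 0.416114 + 0.060722 = 0.476836.
Under a molecular clock d = 2μt, so t = d/(2μ) = 0.476836 / (2 × 0.0115) = 20.73 Myr.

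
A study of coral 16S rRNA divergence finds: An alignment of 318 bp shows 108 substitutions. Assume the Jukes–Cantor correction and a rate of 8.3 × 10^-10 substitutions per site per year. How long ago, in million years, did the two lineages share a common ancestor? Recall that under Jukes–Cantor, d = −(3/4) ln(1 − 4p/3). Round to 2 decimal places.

272.44

p = 108/318 ≈ 0.339623.
d = −(3/4) ln(1 − 4p/3) = −0.75 ln(1 − 0.452831) = −0.75 ln(0.547169)
  = −0.75 × (-0.602998) = 0.452249 substitutions/site.
Under a molecular clock d = 2μt, so t = d/(2μ) = 0.452249 / (2 × 8.3 × 10^-10) = 272.44 million years.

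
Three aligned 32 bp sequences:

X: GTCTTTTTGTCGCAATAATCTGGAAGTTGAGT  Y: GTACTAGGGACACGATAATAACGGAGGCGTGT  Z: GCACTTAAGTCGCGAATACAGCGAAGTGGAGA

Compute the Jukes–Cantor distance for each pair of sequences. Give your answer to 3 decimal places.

d(X,Y) = 0.736, d(X,Z) = 0.657, d(Y,Z) = 0.736

X–Y: 15/32 sites differ → p = 0.46875, d = −0.75 ln(1 − 0.625) = 0.735622 ≈ 0.736.
X–Z: 14/32 sites differ → p = 0.4375, d = −0.75 ln(1 − 0.583333) = 0.656601 ≈ 0.657.
Y–Z: 15/32 sites differ → p = 0.46875, d = −0.75 ln(1 − 0.625) = 0.735622 ≈ 0.736.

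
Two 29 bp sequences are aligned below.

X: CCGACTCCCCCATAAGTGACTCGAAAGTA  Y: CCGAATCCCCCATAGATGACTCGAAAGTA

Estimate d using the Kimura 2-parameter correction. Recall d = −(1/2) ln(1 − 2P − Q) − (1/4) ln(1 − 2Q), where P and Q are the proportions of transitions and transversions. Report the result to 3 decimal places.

0.112

Of 29 sites, 2 differences are transitions and 1 are transversions, so P = 2/29 ≈ 0.068966 and Q = 1/29 ≈ 0.034483.
Under the Kimura two-parameter model, d = −½ ln(1 − 2P − Q) − ¼ ln(1 − 2Q).
1 − 2P − Q = 0.827585, giving −½ ln(0.827585) = 0.094622.
1 − 2Q = 0.931034, giving −¼ ln(0.931034) = 0.017865.
d = 0.094622 + 0.017865 = 0.112487.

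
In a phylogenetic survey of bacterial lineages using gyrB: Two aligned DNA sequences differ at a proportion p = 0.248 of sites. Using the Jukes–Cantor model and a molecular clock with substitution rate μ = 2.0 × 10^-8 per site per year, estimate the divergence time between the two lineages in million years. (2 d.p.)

d = −(3/4) ln(1 − 4p/3) = −0.75 ln(1 − 0.330667) = −0.75 ln(0.669333)
  = −0.75 × (-0.401474) = 0.301106 substitutions/site.
Under a molecular clock d = 2μt, so t = d/(2μ) = 0.301106 / (2 × 2.0 × 10^-8) = 7.53 million years.

7.53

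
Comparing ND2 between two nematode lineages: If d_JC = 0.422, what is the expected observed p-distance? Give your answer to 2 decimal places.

p = (3/4)(1 − e^(−4d/3)) = 0.75 × (1 − e^(-0.562667)) = 0.75 × (1 − 0.569688) = 0.322734.

0.32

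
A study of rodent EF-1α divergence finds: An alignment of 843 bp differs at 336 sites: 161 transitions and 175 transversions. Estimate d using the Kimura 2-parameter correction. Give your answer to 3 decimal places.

P = 161/843 ≈ 0.190985 and Q = 175/843 ≈ 0.207592.
Under the Kimura two-parameter model, d = −½ ln(1 − 2P − Q) − ¼ ln(1 − 2Q).
1 − 2P − Q = 0.410438, giving −½ ln(0.410438) = 0.445265.
1 − 2Q = 0.584816, giving −¼ ln(0.584816) = 0.134115.
d = 0.445265 + 0.134115 = 0.579380.

0.579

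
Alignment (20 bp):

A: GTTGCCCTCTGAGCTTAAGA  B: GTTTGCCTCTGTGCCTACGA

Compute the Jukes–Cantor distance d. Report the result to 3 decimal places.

The sequences differ at 5 of 20 sites (4, 5, 12, 15, 18), so p = 5/20 = 0.25.
d = −(3/4) ln(1 − 4p/3) = −0.75 ln(1 − 0.333333) = −0.75 ln(0.666667)
  = −0.75 × (-0.405465) = 0.304099 substitutions/site.

0.304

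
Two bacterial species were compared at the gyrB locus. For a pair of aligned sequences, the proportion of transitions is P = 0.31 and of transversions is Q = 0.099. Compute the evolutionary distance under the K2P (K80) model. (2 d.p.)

Under the Kimura two-parameter model, d = −½ ln(1 − 2P − Q) − ¼ ln(1 − 2Q).
1 − 2P − Q = 0.281, giving −½ ln(0.281) = 0.634700.
1 − 2Q = 0.802, giving −¼ ln(0.802) = 0.055162.
d = 0.634700 + 0.055162 = 0.689862.

0.69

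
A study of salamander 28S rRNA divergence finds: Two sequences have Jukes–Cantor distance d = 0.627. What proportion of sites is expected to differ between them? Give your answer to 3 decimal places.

0.425

p = (3/4)(1 − e^(−4d/3)) = 0.75 × (1 − e^(-0.836)) = 0.75 × (1 − 0.433441) = 0.424919.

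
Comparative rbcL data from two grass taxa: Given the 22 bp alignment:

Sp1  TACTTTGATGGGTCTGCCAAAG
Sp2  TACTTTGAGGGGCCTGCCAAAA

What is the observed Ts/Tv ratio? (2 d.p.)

Transitions are A↔G and C↔T; transversions are all other mismatches.
Transitions: 2. Transversions: 1.
R = 2/1 = 2.00.

2.00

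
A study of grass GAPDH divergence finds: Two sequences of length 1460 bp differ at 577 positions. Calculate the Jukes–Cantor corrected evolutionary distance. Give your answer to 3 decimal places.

0.561

p = 577/1460 ≈ 0.395205.
d = −(3/4) ln(1 − 4p/3) = −0.75 ln(1 − 0.52694) = −0.75 ln(0.47306)
  = −0.75 × (-0.748533) = 0.561400 substitutions/site.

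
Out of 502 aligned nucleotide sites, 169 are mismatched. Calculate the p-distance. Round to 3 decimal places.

0.337

p = 169/502 = 0.336653… ≈ 0.337 (to 3 d.p.).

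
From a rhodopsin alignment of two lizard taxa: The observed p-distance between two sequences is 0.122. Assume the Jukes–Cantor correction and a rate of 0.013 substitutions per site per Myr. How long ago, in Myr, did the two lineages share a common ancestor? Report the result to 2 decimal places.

d = −(3/4) ln(1 − 4p/3) = −0.75 ln(1 − 0.162667) = −0.75 ln(0.837333)
  = −0.75 × (-0.177533) = 0.133150 substitutions/site.
Under a molecular clock d = 2μt, so t = d/(2μ) = 0.133150 / (2 × 0.013) = 5.12 Myr.

5.12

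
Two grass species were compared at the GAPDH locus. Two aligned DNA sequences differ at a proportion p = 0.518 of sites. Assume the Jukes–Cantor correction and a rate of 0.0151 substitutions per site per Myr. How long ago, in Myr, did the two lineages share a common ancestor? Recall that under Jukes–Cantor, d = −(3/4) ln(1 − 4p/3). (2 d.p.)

29.14

d = −(3/4) ln(1 − 4p/3) = −0.75 ln(1 − 0.690667) = −0.75 ln(0.309333)
  = −0.75 × (-1.173337) = 0.880003 substitutions/site.
Under a molecular clock d = 2μt, so t = d/(2μ) = 0.880003 / (2 × 0.0151) = 29.14 Myr.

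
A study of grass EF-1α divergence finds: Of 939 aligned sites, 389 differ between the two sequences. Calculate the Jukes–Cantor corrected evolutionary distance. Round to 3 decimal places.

p = 389/939 ≈ 0.414271.
d = −(3/4) ln(1 − 4p/3) = −0.75 ln(1 − 0.552361) = −0.75 ln(0.447639)
  = −0.75 × (-0.803768) = 0.602826 substitutions/site.

0.603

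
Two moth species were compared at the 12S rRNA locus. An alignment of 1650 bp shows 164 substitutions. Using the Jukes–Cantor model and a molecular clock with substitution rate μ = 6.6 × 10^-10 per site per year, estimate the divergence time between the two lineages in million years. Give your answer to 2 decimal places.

p = 164/1650 ≈ 0.099394.
d = −(3/4) ln(1 − 4p/3) = −0.75 ln(1 − 0.132525) = −0.75 ln(0.867475)
  = −0.75 × (-0.142169) = 0.106627 substitutions/site.
Under a molecular clock d = 2μt, so t = d/(2μ) = 0.106627 / (2 × 6.6 × 10^-10) = 80.78 million years.

80.78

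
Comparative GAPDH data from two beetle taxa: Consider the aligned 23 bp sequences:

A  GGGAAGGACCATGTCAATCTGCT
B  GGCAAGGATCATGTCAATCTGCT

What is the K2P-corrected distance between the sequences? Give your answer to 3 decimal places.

0.093

Of 23 sites, 1 differences are transitions and 1 are transversions, so P = 1/23 ≈ 0.043478 and Q = 1/23 ≈ 0.043478.
Under the Kimura two-parameter model, d = −½ ln(1 − 2P − Q) − ¼ ln(1 − 2Q).
1 − 2P − Q = 0.869566, giving −½ ln(0.869566) = 0.069881.
1 − 2Q = 0.913044, giving −¼ ln(0.913044) = 0.022743.
d = 0.069881 + 0.022743 = 0.092624.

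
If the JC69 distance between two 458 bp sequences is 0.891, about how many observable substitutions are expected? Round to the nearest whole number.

239

Invert JC69: p = (3/4)(1 − e^(−4d/3)) = 0.75 × (1 − e^(-1.188)) = 0.75 × (1 − 0.304830) = 0.521378.
Expected differing sites = pL ≈ 0.521378 × 458 = 238.791124 ≈ 239.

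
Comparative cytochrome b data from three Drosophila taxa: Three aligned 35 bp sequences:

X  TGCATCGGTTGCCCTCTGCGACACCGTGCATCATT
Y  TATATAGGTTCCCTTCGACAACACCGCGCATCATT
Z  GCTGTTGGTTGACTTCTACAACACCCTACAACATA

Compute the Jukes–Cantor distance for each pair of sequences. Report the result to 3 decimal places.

X–Y: 9/35 sites differ → p ≈ 0.257143, d = −0.75 ln(1 − 0.342857) = 0.314890 ≈ 0.315.
X–Z: 13/35 sites differ → p ≈ 0.371429, d = −0.75 ln(1 − 0.495239) = 0.512753 ≈ 0.513.
Y–Z: 12/35 sites differ → p ≈ 0.342857, d = −0.75 ln(1 − 0.457143) = 0.458182 ≈ 0.458.

d(X,Y) = 0.315, d(X,Z) = 0.513, d(Y,Z) = 0.458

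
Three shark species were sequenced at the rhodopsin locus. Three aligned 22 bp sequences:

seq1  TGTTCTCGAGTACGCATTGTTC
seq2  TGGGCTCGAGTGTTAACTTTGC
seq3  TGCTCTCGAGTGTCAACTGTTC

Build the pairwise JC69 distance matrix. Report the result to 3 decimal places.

seq1–seq2: 9/22 sites differ → p ≈ 0.409091, d = −0.75 ln(1 − 0.545455) = 0.591344 ≈ 0.591.
seq1–seq3: 6/22 sites differ → p ≈ 0.272727, d = −0.75 ln(1 − 0.363636) = 0.338988 ≈ 0.339.
seq2–seq3: 5/22 sites differ → p ≈ 0.227273, d = −0.75 ln(1 − 0.303031) = 0.270761 ≈ 0.271.

d(seq1,seq2) = 0.591, d(seq1,seq3) = 0.339, d(seq2,seq3) = 0.271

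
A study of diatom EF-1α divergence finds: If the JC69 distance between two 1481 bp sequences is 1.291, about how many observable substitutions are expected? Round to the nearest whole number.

Invert JC69: p = (3/4)(1 − e^(−4d/3)) = 0.75 × (1 − e^(-1.721333)) = 0.75 × (1 − 0.178828) = 0.615879.
Expected differing sites = pL ≈ 0.615879 × 1481 = 912.116799 ≈ 912.

912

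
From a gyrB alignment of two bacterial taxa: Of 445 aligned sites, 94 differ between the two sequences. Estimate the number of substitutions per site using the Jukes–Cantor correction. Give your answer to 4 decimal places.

0.2481

p = 94/445 ≈ 0.211236.
d = −(3/4) ln(1 − 4p/3) = −0.75 ln(1 − 0.281648) = −0.75 ln(0.718352)
  = −0.75 × (-0.330796) = 0.248097 substitutions/site.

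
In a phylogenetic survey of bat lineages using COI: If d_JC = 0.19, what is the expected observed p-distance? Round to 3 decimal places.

0.168

p = (3/4)(1 − e^(−4d/3)) = 0.75 × (1 − e^(-0.253333)) = 0.75 × (1 − 0.776209) = 0.167843.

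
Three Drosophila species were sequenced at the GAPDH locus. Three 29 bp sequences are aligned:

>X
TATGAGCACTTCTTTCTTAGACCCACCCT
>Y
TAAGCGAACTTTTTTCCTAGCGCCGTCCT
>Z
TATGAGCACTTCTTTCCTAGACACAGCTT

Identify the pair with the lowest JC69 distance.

X–Y: 9/29 differ, p = 0.310, d = 0.401.
X–Z: 4/29 differ, p = 0.138, d = 0.152.
Y–Z: 10/29 differ, p = 0.345, d = 0.462.
The smallest distance is between X and Z.

X and Z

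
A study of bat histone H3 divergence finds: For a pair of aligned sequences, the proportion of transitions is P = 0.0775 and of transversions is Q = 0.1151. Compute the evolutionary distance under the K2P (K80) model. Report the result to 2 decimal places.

Under the Kimura two-parameter model, d = −½ ln(1 − 2P − Q) − ¼ ln(1 − 2Q).
1 − 2P − Q = 0.7299, giving −½ ln(0.7299) = 0.157424.
1 − 2Q = 0.7698, giving −¼ ln(0.7698) = 0.065406.
d = 0.157424 + 0.065406 = 0.222830.

0.22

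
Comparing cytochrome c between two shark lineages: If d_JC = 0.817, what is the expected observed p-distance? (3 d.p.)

p = (3/4)(1 − e^(−4d/3)) = 0.75 × (1 − e^(-1.089333)) = 0.75 × (1 − 0.336441) = 0.497669.

0.498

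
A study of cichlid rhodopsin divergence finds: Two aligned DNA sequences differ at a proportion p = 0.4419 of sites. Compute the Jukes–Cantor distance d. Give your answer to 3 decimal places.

0.667

d = −(3/4) ln(1 − 4p/3) = −0.75 ln(1 − 0.5892) = −0.75 ln(0.4108)
  = −0.75 × (-0.889649) = 0.667237 substitutions/site.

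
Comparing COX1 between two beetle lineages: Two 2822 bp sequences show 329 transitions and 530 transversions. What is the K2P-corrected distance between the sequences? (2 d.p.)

0.39

P = 329/2822 ≈ 0.116584 and Q = 530/2822 ≈ 0.18781.
Under the Kimura two-parameter model, d = −½ ln(1 − 2P − Q) − ¼ ln(1 − 2Q).
1 − 2P − Q = 0.579022, giving −½ ln(0.579022) = 0.273207.
1 − 2Q = 0.62438, giving −¼ ln(0.62438) = 0.117749.
d = 0.273207 + 0.117749 = 0.390956.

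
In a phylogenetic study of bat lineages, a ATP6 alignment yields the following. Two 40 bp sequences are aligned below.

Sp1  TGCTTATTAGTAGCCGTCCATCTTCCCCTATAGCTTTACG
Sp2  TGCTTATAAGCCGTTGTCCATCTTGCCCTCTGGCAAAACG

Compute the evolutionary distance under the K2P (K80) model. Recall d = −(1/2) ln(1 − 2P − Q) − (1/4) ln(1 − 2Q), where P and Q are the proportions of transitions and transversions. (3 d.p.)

Of 40 sites, 4 differences are transitions and 7 are transversions, so P = 4/40 = 0.1 and Q = 7/40 = 0.175.
Under the Kimura two-parameter model, d = −½ ln(1 − 2P − Q) − ¼ ln(1 − 2Q).
1 − 2P − Q = 0.625, giving −½ ln(0.625) = 0.235002.
1 − 2Q = 0.65, giving −¼ ln(0.65) = 0.107696.
d = 0.235002 + 0.107696 = 0.342698.

0.343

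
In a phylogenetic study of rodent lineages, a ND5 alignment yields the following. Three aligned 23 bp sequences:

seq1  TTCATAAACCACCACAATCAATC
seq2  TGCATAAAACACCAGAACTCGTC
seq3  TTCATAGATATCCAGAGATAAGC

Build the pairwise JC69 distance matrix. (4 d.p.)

d(seq1,seq2) = 0.3904, d(seq1,seq3) = 0.5532, d(seq2,seq3) = 0.6501

seq1–seq2: 7/23 sites differ → p ≈ 0.304348, d = −0.75 ln(1 − 0.405797) = 0.390401 ≈ 0.3904.
seq1–seq3: 9/23 sites differ → p ≈ 0.391304, d = −0.75 ln(1 − 0.521739) = 0.553199 ≈ 0.5532.
seq2–seq3: 10/23 sites differ → p ≈ 0.434783, d = −0.75 ln(1 − 0.579711) = 0.650110 ≈ 0.6501.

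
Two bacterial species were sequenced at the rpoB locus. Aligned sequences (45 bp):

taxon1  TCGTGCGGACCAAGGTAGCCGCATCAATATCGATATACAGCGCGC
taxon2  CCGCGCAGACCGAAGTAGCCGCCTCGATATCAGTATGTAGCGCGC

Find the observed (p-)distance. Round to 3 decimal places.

The sequences differ at 11 of 45 positions.
p = 11/45 = 0.244444… ≈ 0.244 (to 3 d.p.).

0.244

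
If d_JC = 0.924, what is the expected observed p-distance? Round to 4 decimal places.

0.5312

p = (3/4)(1 − e^(−4d/3)) = 0.75 × (1 − e^(-1.232)) = 0.75 × (1 − 0.291709) = 0.531218.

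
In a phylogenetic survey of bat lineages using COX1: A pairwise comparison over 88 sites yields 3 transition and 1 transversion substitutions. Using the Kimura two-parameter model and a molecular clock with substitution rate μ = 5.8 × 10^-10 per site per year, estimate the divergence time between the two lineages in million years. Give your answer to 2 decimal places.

P = 3/88 ≈ 0.034091 and Q = 1/88 ≈ 0.011364.
Under the Kimura two-parameter model, d = −½ ln(1 − 2P − Q) − ¼ ln(1 − 2Q).
1 − 2P − Q = 0.920454, giving −½ ln(0.920454) = 0.041444.
1 − 2Q = 0.977272, giving −¼ ln(0.977272) = 0.005748.
d = 0.041444 + 0.005748 = 0.047192.
Under a molecular clock d = 2μt, so t = d/(2μ) = 0.047192 / (2 × 5.8 × 10^-10) = 40.68 million years.

40.68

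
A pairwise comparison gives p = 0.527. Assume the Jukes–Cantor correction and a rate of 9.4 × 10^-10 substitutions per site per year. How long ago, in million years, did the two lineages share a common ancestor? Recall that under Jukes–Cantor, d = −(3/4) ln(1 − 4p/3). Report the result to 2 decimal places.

d = −(3/4) ln(1 − 4p/3) = −0.75 ln(1 − 0.702667) = −0.75 ln(0.297333)
  = −0.75 × (-1.212903) = 0.909677 substitutions/site.
Under a molecular clock d = 2μt, so t = d/(2μ) = 0.909677 / (2 × 9.4 × 10^-10) = 483.87 million years.

483.87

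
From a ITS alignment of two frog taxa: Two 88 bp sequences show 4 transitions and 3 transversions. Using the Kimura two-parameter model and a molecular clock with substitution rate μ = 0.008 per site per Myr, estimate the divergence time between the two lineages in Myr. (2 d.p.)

P = 4/88 ≈ 0.045455 and Q = 3/88 ≈ 0.034091.
Under the Kimura two-parameter model, d = −½ ln(1 − 2P − Q) − ¼ ln(1 − 2Q).
1 − 2P − Q = 0.874999, giving −½ ln(0.874999) = 0.066766.
1 − 2Q = 0.931818, giving −¼ ln(0.931818) = 0.017654.
d = 0.066766 + 0.017654 = 0.084420.
Under a molecular clock d = 2μt, so t = d/(2μ) = 0.084420 / (2 × 0.008) = 5.28 Myr.

5.28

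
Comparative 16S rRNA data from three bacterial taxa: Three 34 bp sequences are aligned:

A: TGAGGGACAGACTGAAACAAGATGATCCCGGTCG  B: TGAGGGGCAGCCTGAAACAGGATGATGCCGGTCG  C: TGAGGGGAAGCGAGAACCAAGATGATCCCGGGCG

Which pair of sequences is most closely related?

A–B: 4/34 differ, p = 0.118, d = 0.128.
A–C: 7/34 differ, p = 0.206, d = 0.241.
B–C: 7/34 differ, p = 0.206, d = 0.241.
The smallest distance is between A and B.

A and B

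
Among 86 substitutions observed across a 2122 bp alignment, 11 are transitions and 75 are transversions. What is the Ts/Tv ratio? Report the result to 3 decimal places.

R = 11/75 = 0.146666… ≈ 0.147 (to 3 d.p.).

0.147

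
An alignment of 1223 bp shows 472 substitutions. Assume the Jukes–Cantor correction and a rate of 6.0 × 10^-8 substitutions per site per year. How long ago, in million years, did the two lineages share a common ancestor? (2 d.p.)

4.52

p = 472/1223 ≈ 0.385936.
d = −(3/4) ln(1 − 4p/3) = −0.75 ln(1 − 0.514581) = −0.75 ln(0.485419)
  = −0.75 × (-0.722743) = 0.542057 substitutions/site.
Under a molecular clock d = 2μt, so t = d/(2μ) = 0.542057 / (2 × 6.0 × 10^-8) = 4.52 million years.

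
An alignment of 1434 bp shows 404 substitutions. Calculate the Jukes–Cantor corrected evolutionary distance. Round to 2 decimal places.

0.35

p = 404/1434 ≈ 0.281729.
d = −(3/4) ln(1 − 4p/3) = −0.75 ln(1 − 0.375639) = −0.75 ln(0.624361)
  = −0.75 × (-0.471027) = 0.353270 substitutions/site.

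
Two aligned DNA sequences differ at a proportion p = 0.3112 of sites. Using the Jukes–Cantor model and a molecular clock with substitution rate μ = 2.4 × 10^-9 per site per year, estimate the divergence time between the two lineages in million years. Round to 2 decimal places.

d = −(3/4) ln(1 − 4p/3) = −0.75 ln(1 − 0.414933) = −0.75 ln(0.585067)
  = −0.75 × (-0.536029) = 0.402022 substitutions/site.
Under a molecular clock d = 2μt, so t = d/(2μ) = 0.402022 / (2 × 2.4 × 10^-9) = 83.75 million years.

83.75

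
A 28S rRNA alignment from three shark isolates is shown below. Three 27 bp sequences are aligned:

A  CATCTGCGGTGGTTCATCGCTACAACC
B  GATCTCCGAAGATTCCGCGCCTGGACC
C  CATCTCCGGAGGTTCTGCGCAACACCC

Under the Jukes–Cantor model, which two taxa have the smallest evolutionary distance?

A–B: 11/27 differ, p = 0.407, d = 0.588.
A–C: 6/27 differ, p = 0.222, d = 0.264.
B–C: 9/27 differ, p = 0.333, d = 0.441.
The smallest distance is between A and C.

A and C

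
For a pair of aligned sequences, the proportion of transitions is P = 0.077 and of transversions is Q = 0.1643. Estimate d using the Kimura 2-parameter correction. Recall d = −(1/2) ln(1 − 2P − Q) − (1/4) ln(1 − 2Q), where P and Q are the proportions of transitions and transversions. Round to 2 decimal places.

0.29

Under the Kimura two-parameter model, d = −½ ln(1 − 2P − Q) − ¼ ln(1 − 2Q).
1 − 2P − Q = 0.6817, giving −½ ln(0.6817) = 0.191583.
1 − 2Q = 0.6714, giving −¼ ln(0.6714) = 0.099598.
d = 0.191583 + 0.099598 = 0.291181.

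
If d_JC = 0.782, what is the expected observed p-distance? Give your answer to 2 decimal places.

0.49

p = (3/4)(1 − e^(−4d/3)) = 0.75 × (1 − e^(-1.042667)) = 0.75 × (1 − 0.352513) = 0.485615.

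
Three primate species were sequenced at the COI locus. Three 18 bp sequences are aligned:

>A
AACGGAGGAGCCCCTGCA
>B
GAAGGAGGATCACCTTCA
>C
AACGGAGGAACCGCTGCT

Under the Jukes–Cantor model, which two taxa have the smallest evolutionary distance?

A and C

A–B: 5/18 differ, p = 0.278, d = 0.347.
A–C: 3/18 differ, p = 0.167, d = 0.188.
B–C: 7/18 differ, p = 0.389, d = 0.548.
The smallest distance is between A and C.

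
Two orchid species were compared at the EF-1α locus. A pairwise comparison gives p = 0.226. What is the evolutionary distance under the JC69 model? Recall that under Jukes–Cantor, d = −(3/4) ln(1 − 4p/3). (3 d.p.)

0.269

d = −(3/4) ln(1 − 4p/3) = −0.75 ln(1 − 0.301333) = −0.75 ln(0.698667)
  = −0.75 × (-0.358581) = 0.268936 substitutions/site.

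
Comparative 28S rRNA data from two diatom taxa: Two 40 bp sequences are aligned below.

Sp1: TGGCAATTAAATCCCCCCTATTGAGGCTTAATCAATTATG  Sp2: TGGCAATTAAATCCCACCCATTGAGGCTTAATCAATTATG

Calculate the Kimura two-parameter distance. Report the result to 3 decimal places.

0.052

Of 40 sites, 1 differences are transitions and 1 are transversions, so P = 1/40 = 0.025 and Q = 1/40 = 0.025.
Under the Kimura two-parameter model, d = −½ ln(1 − 2P − Q) − ¼ ln(1 − 2Q).
1 − 2P − Q = 0.925, giving −½ ln(0.925) = 0.038981.
1 − 2Q = 0.95, giving −¼ ln(0.95) = 0.012823.
d = 0.038981 + 0.012823 = 0.051804.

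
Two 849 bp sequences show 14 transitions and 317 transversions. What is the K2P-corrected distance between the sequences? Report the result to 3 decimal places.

0.604

P = 14/849 ≈ 0.01649 and Q = 317/849 ≈ 0.37338.
Under the Kimura two-parameter model, d = −½ ln(1 − 2P − Q) − ¼ ln(1 − 2Q).
1 − 2P − Q = 0.59364, giving −½ ln(0.59364) = 0.260741.
1 − 2Q = 0.25324, giving −¼ ln(0.25324) = 0.343354.
d = 0.260741 + 0.343354 = 0.604095.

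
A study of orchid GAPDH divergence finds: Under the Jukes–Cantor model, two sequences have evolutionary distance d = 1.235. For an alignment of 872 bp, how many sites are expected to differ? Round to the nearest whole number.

Invert JC69: p = (3/4)(1 − e^(−4d/3)) = 0.75 × (1 − e^(-1.646667)) = 0.75 × (1 − 0.192691) = 0.605482.
Expected differing sites = pL ≈ 0.605482 × 872 = 527.980304 ≈ 528.

528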